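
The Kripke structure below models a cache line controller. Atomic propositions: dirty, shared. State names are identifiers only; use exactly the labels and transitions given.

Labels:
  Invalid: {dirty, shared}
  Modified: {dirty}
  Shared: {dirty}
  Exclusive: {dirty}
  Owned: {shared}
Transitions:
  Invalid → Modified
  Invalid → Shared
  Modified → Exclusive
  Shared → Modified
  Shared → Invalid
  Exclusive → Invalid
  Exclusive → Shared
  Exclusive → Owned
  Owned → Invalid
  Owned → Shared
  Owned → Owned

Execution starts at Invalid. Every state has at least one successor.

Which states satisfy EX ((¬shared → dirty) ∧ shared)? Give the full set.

States satisfying (¬shared → dirty) ∧ shared: {Invalid, Owned}.
States satisfying EX ((¬shared → dirty) ∧ shared): {Shared, Exclusive, Owned}.

{Shared, Exclusive, Owned}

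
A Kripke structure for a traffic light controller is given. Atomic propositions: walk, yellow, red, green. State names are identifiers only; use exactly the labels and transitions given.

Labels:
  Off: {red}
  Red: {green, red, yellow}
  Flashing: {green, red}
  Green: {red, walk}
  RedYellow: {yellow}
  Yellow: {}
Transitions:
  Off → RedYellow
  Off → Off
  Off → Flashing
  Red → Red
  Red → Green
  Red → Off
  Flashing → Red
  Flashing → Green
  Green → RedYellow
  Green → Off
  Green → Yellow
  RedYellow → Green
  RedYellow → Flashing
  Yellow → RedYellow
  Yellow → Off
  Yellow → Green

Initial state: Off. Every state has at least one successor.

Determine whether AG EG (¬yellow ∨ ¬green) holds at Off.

States satisfying EG (¬yellow ∨ ¬green): {Off, Flashing, Green, RedYellow, Yellow}.
States satisfying AG EG (¬yellow ∨ ¬green): ∅.
Red is reachable from Off and violates EG (¬yellow ∨ ¬green), so AG fails at Off.
Off ∉ Sat(AG EG (¬yellow ∨ ¬green)).

Does not hold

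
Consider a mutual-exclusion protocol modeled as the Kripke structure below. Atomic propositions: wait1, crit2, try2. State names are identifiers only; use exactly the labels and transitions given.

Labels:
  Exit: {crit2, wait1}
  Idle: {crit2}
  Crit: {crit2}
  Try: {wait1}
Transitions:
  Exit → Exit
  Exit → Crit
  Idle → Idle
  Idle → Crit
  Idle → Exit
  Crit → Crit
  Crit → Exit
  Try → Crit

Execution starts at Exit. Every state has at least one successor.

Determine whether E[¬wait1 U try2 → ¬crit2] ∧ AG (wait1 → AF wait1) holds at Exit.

Satisfied

States satisfying ¬wait1: {Idle, Crit}.
States satisfying try2 → ¬crit2: {Exit, Idle, Crit, Try}.
States satisfying E[¬wait1 U try2 → ¬crit2]: {Exit, Idle, Crit, Try}.
States satisfying wait1 → AF wait1: {Exit, Idle, Crit, Try}.
States satisfying AG (wait1 → AF wait1): {Exit, Idle, Crit, Try}.
States satisfying E[¬wait1 U try2 → ¬crit2] ∧ AG (wait1 → AF wait1): {Exit, Idle, Crit, Try}.
Exit ∈ Sat(E[¬wait1 U try2 → ¬crit2] ∧ AG (wait1 → AF wait1)).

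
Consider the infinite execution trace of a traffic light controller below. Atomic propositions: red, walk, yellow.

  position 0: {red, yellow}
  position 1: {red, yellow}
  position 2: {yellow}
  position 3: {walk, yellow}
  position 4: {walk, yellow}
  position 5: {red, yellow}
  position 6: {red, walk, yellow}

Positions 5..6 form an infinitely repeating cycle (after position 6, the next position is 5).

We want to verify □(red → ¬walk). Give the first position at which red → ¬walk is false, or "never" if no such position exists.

Check red → ¬walk at each position in order: 0 ✓, 1 ✓, 2 ✓, 3 ✓, 4 ✓, 5 ✓.
At position 6 the labels are {red, walk, yellow}, so red → ¬walk is false there. This is the first violation.

6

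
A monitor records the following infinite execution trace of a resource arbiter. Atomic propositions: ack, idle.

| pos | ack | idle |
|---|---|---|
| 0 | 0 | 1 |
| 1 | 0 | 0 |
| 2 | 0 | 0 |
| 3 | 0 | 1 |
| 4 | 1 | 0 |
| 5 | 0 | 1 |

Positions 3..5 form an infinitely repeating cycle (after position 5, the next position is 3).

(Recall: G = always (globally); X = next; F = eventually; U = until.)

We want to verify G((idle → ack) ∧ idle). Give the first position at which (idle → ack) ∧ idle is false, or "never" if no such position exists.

At position 0 the labels are {idle}, so (idle → ack) ∧ idle is false there. This is the first violation.

0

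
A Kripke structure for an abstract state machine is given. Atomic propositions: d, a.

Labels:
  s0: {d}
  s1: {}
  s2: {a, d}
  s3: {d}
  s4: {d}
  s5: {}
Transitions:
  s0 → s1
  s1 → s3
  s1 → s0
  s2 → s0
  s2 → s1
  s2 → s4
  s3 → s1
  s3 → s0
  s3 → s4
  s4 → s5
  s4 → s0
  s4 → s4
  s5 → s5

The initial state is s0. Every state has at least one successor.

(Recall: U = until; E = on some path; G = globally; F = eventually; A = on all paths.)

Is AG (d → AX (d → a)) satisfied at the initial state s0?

States satisfying d → AX (d → a): {s0, s1, s5}.
States satisfying AG (d → AX (d → a)): {s5}.
s3 is reachable from s0 and violates d → AX (d → a), so AG fails at s0.
s0 ∉ Sat(AG (d → AX (d → a))).

Does not hold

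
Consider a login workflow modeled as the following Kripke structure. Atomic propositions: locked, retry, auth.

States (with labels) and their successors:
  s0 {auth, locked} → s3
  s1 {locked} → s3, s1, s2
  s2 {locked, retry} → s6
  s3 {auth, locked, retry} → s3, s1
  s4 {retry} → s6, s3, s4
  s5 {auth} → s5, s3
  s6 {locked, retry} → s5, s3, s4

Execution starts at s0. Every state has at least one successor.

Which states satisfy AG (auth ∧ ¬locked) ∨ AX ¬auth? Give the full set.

States satisfying auth ∧ ¬locked: {s5}.
States satisfying AG (auth ∧ ¬locked): ∅.
States satisfying ¬auth: {s1, s2, s4, s6}.
States satisfying AX ¬auth: {s2}.
States satisfying AG (auth ∧ ¬locked) ∨ AX ¬auth: {s2}.

{s2}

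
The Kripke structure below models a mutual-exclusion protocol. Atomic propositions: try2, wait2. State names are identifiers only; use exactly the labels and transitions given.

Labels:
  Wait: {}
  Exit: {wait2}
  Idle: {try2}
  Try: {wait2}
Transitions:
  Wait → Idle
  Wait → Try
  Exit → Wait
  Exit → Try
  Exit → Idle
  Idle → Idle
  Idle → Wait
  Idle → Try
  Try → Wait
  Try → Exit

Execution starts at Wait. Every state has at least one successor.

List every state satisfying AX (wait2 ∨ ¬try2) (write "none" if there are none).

{Try}

States satisfying wait2 ∨ ¬try2: {Wait, Exit, Try}.
States satisfying AX (wait2 ∨ ¬try2): {Try}.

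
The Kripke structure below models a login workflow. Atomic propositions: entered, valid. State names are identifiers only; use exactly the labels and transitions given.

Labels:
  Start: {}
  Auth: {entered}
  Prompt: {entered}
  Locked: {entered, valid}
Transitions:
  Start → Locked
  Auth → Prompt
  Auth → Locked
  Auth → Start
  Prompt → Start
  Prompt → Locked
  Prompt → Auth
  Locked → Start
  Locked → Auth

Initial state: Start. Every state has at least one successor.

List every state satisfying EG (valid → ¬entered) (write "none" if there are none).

{Auth, Prompt}

States satisfying valid → ¬entered: {Start, Auth, Prompt}.
States satisfying EG (valid → ¬entered): {Auth, Prompt}.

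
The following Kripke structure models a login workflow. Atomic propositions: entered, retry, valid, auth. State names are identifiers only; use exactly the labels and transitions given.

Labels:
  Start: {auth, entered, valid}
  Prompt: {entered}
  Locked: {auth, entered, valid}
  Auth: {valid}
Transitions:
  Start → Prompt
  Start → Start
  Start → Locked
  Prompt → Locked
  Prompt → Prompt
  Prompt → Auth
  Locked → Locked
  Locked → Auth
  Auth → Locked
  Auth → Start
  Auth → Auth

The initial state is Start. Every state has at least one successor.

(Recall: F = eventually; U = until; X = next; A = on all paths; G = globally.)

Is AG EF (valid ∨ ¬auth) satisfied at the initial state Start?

Satisfied

States satisfying EF (valid ∨ ¬auth): {Start, Prompt, Locked, Auth}.
States satisfying AG EF (valid ∨ ¬auth): {Start, Prompt, Locked, Auth}.
Every state reachable from Start satisfies EF (valid ∨ ¬auth).
Start ∈ Sat(AG EF (valid ∨ ¬auth)).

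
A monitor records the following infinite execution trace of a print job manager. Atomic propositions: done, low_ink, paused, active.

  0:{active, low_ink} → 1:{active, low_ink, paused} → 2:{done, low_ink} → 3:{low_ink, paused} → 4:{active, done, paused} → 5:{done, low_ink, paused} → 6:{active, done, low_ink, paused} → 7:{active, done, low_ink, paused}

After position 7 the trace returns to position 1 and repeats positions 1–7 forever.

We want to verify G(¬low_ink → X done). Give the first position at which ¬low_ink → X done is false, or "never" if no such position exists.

¬low_ink → X done holds at every position 0..7, and those are all the positions the trace ever visits, so the invariant G(¬low_ink → X done) is never violated.

never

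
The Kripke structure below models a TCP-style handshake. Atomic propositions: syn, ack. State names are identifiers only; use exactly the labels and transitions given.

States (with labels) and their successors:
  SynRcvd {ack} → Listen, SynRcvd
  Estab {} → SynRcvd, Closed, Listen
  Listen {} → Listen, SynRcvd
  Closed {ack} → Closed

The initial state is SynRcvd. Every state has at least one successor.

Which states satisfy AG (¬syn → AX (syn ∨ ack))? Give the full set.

{Closed}

States satisfying ¬syn → AX (syn ∨ ack): {Closed}.
States satisfying AG (¬syn → AX (syn ∨ ack)): {Closed}.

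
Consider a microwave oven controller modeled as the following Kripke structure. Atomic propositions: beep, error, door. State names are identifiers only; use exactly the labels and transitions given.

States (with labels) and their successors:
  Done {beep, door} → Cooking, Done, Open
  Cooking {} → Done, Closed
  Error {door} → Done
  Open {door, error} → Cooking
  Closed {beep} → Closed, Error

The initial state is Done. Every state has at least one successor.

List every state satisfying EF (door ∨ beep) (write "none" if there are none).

States satisfying door ∨ beep: {Done, Error, Open, Closed}.
States satisfying EF (door ∨ beep): {Done, Cooking, Error, Open, Closed}.

{Done, Cooking, Error, Open, Closed}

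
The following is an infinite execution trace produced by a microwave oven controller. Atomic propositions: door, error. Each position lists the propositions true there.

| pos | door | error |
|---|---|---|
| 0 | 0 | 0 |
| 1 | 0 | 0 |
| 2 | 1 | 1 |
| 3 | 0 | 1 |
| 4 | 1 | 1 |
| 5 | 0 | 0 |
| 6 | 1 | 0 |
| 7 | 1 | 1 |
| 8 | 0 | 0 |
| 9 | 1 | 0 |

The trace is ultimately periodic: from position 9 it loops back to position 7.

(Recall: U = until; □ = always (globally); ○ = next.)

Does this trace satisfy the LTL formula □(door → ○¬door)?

Violated

door → ○¬door must hold at every position from 0 onward. It fails at position 6, so □(door → ○¬door) is false.
Positions where door holds: 2, 4, 6, 7, 9.
Check ○¬door at each: 2→ok, 4→ok, 6→fails, 7→ok, 9→fails.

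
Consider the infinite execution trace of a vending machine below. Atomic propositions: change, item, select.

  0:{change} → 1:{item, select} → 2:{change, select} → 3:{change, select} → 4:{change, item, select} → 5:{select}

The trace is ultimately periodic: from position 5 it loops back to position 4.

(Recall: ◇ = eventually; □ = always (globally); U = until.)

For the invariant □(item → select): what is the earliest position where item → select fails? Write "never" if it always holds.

never

item → select holds at every position 0..5, and those are all the positions the trace ever visits, so the invariant □(item → select) is never violated.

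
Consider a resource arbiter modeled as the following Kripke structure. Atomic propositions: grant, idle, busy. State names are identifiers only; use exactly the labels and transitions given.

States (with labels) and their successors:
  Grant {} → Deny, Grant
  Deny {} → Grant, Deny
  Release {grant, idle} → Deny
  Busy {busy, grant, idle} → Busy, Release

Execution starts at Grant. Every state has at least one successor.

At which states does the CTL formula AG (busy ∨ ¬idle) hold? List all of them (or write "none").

{Grant, Deny}

States satisfying busy ∨ ¬idle: {Grant, Deny, Busy}.
States satisfying AG (busy ∨ ¬idle): {Grant, Deny}.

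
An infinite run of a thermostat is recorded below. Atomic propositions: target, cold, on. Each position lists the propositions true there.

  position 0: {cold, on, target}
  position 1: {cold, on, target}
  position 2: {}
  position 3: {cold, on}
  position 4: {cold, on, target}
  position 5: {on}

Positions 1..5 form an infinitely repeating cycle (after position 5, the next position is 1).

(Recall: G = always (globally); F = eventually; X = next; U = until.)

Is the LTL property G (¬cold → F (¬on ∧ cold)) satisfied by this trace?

¬cold → F (¬on ∧ cold) must hold at every position from 0 onward. It fails at position 2, so G (¬cold → F (¬on ∧ cold)) is false.
Positions where ¬cold holds: 2, 5.
Check F (¬on ∧ cold) at each: 2→fails, 5→fails.

Violated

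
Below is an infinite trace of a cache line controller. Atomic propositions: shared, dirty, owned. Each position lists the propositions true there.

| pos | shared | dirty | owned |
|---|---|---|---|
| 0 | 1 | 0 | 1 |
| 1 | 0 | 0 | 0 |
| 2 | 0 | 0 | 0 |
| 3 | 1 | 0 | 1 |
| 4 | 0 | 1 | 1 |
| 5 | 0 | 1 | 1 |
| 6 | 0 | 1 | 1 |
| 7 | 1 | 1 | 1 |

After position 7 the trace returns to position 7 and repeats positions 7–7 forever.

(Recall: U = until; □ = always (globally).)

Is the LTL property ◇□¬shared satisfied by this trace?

□¬shared is false at every position 0..7, so it never becomes true and ◇□¬shared fails.

Violated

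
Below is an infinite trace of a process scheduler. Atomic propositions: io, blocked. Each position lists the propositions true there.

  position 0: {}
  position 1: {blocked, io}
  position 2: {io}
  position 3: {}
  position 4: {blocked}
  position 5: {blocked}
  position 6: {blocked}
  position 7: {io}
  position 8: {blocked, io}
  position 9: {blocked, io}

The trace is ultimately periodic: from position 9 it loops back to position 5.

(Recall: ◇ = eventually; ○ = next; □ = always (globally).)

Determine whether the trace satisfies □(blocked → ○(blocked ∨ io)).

Satisfied

blocked → ○(blocked ∨ io) holds at every position 0..9, and those are all positions ever visited, so □(blocked → ○(blocked ∨ io)) holds.
Positions where blocked holds: 1, 4, 5, 6, 8, 9.
Check ○(blocked ∨ io) at each: 1→ok, 4→ok, 5→ok, 6→ok, 8→ok, 9→ok.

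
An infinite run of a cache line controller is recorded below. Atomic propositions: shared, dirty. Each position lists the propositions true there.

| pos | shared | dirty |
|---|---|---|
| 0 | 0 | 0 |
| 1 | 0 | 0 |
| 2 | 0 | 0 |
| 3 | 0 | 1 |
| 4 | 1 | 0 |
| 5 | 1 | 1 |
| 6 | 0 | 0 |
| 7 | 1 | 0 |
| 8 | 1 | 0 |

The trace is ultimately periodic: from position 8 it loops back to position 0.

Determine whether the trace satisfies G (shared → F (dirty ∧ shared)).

Holds

shared → F (dirty ∧ shared) holds at every position 0..8, and those are all positions ever visited, so G (shared → F (dirty ∧ shared)) holds.
Positions where shared holds: 4, 5, 7, 8.
Check F (dirty ∧ shared) at each: 4→ok, 5→ok, 7→ok, 8→ok.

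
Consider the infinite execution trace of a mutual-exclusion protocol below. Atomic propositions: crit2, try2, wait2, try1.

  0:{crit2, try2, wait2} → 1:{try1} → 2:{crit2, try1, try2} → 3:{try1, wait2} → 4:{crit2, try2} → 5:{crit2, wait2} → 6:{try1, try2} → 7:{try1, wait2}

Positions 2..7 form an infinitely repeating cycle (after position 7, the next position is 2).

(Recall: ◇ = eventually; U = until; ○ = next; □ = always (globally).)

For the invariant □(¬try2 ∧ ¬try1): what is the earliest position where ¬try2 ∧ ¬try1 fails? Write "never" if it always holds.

0

At position 0 the labels are {crit2, try2, wait2}, so ¬try2 ∧ ¬try1 is false there. This is the first violation.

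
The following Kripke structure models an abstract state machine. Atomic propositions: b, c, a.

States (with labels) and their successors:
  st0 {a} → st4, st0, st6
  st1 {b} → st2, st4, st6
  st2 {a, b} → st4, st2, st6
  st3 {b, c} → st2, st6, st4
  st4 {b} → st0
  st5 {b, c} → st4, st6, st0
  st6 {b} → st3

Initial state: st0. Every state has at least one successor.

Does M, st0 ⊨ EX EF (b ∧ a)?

Holds

States satisfying EF (b ∧ a): {st0, st1, st2, st3, st4, st5, st6}.
States satisfying EX EF (b ∧ a): {st0, st1, st2, st3, st4, st5, st6}.
st0 ∈ Sat(EX EF (b ∧ a)).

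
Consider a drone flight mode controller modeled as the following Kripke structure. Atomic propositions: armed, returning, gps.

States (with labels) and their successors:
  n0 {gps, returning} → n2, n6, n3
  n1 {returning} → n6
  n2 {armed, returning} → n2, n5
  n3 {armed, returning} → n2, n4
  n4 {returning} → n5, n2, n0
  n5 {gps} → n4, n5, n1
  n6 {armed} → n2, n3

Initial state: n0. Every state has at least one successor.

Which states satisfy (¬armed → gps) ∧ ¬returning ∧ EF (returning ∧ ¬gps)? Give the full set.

States satisfying ¬armed: {n0, n1, n4, n5}.
States satisfying ¬armed → gps: {n0, n2, n3, n5, n6}.
States satisfying ¬returning: {n5, n6}.
States satisfying (¬armed → gps) ∧ ¬returning: {n5, n6}.
States satisfying returning ∧ ¬gps: {n1, n2, n3, n4}.
States satisfying EF (returning ∧ ¬gps): {n0, n1, n2, n3, n4, n5, n6}.
States satisfying (¬armed → gps) ∧ ¬returning ∧ EF (returning ∧ ¬gps): {n5, n6}.

{n5, n6}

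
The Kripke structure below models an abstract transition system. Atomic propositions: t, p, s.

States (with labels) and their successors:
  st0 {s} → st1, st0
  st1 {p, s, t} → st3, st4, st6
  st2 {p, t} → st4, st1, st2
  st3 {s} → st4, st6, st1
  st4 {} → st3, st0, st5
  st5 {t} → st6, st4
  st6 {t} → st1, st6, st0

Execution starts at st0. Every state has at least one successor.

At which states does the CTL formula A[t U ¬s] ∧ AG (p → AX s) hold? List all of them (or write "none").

States satisfying t: {st1, st2, st5, st6}.
States satisfying ¬s: {st2, st4, st5, st6}.
States satisfying A[t U ¬s]: {st2, st4, st5, st6}.
States satisfying p → AX s: {st0, st3, st4, st5, st6}.
States satisfying AG (p → AX s): ∅.
States satisfying A[t U ¬s] ∧ AG (p → AX s): ∅.

none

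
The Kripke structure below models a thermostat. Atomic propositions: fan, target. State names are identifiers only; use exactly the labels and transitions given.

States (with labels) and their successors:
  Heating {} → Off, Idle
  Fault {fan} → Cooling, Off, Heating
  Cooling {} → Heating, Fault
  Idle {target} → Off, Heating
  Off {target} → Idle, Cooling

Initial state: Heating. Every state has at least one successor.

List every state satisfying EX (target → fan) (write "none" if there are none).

States satisfying target → fan: {Heating, Fault, Cooling}.
States satisfying EX (target → fan): {Fault, Cooling, Idle, Off}.

{Fault, Cooling, Idle, Off}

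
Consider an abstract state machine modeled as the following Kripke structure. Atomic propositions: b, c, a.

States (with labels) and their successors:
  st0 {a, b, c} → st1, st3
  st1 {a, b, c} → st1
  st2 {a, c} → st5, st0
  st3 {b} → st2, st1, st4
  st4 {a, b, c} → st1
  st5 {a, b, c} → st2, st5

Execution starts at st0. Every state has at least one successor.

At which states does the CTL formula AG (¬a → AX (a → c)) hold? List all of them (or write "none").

{st0, st1, st2, st3, st4, st5}

States satisfying ¬a → AX (a → c): {st0, st1, st2, st3, st4, st5}.
States satisfying AG (¬a → AX (a → c)): {st0, st1, st2, st3, st4, st5}.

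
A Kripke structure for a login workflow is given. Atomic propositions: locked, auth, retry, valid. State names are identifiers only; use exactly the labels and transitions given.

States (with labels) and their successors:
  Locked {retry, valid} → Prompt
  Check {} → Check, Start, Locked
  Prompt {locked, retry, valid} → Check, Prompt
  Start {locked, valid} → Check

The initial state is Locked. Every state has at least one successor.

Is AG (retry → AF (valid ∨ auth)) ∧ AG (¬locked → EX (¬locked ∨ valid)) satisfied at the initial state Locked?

Holds

States satisfying retry → AF (valid ∨ auth): {Locked, Check, Prompt, Start}.
States satisfying AG (retry → AF (valid ∨ auth)): {Locked, Check, Prompt, Start}.
States satisfying ¬locked → EX (¬locked ∨ valid): {Locked, Check, Prompt, Start}.
States satisfying AG (¬locked → EX (¬locked ∨ valid)): {Locked, Check, Prompt, Start}.
States satisfying AG (retry → AF (valid ∨ auth)) ∧ AG (¬locked → EX (¬locked ∨ valid)): {Locked, Check, Prompt, Start}.
Locked ∈ Sat(AG (retry → AF (valid ∨ auth)) ∧ AG (¬locked → EX (¬locked ∨ valid))).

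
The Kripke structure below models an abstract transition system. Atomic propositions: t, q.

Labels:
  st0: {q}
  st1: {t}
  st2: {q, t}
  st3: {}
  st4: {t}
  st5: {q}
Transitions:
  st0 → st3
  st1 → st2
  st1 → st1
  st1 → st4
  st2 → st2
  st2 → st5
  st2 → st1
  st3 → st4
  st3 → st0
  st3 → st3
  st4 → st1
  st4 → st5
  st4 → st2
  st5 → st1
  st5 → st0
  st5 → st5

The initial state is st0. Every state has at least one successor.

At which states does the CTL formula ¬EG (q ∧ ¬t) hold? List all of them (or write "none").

States satisfying q ∧ ¬t: {st0, st5}.
States satisfying EG (q ∧ ¬t): {st5}.
States satisfying ¬EG (q ∧ ¬t): {st0, st1, st2, st3, st4}.

{st0, st1, st2, st3, st4}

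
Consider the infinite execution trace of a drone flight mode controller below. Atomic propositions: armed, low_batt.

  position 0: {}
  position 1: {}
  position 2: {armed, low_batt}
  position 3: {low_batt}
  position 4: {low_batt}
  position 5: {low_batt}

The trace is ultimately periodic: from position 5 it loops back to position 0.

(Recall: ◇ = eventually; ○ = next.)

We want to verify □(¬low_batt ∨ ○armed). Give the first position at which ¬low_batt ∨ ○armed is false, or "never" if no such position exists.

2

Check ¬low_batt ∨ ○armed at each position in order: 0 ✓, 1 ✓.
At position 2 the labels are {armed, low_batt} and the next position 3 has {low_batt}, so ¬low_batt ∨ ○armed is false there. This is the first violation.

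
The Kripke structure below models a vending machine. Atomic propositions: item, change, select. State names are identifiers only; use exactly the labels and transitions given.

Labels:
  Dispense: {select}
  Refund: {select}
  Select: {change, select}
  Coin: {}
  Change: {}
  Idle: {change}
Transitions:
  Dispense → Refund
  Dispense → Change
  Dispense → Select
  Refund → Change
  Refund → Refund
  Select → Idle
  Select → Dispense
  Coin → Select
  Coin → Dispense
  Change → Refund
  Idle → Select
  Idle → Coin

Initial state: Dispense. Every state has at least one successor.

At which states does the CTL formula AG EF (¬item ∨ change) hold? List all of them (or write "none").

States satisfying EF (¬item ∨ change): {Dispense, Refund, Select, Coin, Change, Idle}.
States satisfying AG EF (¬item ∨ change): {Dispense, Refund, Select, Coin, Change, Idle}.

{Dispense, Refund, Select, Coin, Change, Idle}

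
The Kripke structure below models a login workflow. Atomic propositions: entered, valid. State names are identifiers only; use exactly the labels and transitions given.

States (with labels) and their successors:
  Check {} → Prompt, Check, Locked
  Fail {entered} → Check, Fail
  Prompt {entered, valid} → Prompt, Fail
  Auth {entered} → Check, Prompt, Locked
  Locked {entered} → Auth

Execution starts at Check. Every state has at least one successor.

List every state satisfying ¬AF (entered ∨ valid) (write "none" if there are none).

States satisfying entered ∨ valid: {Fail, Prompt, Auth, Locked}.
States satisfying AF (entered ∨ valid): {Fail, Prompt, Auth, Locked}.
States satisfying ¬AF (entered ∨ valid): {Check}.

{Check}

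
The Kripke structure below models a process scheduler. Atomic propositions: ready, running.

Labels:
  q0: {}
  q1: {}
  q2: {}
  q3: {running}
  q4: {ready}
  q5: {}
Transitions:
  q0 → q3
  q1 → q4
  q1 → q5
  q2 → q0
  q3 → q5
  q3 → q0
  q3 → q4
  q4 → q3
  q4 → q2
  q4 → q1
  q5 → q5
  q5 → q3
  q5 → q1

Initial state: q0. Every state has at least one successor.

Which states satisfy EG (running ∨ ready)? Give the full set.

States satisfying running ∨ ready: {q3, q4}.
States satisfying EG (running ∨ ready): {q3, q4}.

{q3, q4}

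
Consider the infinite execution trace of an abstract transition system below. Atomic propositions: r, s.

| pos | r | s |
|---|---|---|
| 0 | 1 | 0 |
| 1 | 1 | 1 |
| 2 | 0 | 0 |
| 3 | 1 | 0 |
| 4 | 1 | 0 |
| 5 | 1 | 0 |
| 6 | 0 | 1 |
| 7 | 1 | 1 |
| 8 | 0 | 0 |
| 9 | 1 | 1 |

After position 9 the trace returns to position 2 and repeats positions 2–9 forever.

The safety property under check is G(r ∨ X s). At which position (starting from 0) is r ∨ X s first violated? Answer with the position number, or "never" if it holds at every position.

2

Check r ∨ X s at each position in order: 0 ✓, 1 ✓.
At position 2 the labels are {} and the next position 3 has {r}, so r ∨ X s is false there. This is the first violation.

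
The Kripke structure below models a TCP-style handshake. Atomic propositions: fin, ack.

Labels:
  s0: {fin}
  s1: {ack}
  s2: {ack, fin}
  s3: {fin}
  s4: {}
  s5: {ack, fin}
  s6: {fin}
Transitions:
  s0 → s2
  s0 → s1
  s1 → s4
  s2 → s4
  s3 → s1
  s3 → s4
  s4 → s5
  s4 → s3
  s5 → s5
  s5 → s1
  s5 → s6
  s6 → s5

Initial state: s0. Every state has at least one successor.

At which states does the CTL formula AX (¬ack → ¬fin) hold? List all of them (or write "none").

States satisfying ¬ack → ¬fin: {s1, s2, s4, s5}.
States satisfying AX (¬ack → ¬fin): {s0, s1, s2, s3, s6}.

{s0, s1, s2, s3, s6}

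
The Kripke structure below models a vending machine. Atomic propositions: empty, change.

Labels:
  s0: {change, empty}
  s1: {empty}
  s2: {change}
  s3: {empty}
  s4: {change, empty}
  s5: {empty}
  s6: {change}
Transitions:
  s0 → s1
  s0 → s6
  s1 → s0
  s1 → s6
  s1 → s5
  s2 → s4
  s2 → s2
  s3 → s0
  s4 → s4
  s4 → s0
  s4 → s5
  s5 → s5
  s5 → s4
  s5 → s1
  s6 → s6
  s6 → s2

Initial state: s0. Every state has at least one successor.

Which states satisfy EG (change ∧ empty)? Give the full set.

{s4}

States satisfying change ∧ empty: {s0, s4}.
States satisfying EG (change ∧ empty): {s4}.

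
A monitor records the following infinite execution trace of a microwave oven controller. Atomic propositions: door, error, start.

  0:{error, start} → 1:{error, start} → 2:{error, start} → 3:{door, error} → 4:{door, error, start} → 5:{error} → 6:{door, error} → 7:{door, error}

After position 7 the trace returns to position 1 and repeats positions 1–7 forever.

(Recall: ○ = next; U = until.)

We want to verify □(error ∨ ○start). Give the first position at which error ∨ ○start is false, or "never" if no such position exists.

error ∨ ○start holds at every position 0..7, and those are all the positions the trace ever visits, so the invariant □(error ∨ ○start) is never violated.

never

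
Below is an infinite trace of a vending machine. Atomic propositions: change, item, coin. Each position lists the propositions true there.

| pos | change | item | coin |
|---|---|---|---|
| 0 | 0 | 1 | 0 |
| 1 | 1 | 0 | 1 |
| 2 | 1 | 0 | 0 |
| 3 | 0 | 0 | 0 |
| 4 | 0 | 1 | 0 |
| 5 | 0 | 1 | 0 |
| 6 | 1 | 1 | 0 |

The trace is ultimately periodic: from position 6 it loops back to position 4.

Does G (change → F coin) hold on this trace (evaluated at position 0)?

change → F coin must hold at every position from 0 onward. It fails at position 2, so G (change → F coin) is false.
Positions where change holds: 1, 2, 6.
Check F coin at each: 1→ok, 2→fails, 6→fails.

Violated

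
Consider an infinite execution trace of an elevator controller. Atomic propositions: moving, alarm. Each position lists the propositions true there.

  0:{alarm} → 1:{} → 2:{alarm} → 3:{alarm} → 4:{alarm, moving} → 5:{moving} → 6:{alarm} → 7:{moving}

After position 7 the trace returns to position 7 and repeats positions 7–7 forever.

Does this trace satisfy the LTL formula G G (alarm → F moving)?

G (alarm → F moving) holds at every position 0..7, and those are all positions ever visited, so G G (alarm → F moving) holds.

Yes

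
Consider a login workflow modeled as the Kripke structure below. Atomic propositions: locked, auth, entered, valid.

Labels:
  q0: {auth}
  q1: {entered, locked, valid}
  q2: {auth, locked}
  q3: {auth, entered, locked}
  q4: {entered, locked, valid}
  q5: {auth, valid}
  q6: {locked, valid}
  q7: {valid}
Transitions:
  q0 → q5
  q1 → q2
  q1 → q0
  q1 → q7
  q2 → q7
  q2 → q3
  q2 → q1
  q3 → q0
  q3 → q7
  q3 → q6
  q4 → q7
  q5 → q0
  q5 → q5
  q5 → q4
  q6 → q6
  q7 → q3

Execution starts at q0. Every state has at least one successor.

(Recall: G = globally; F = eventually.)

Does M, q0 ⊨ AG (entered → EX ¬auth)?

Satisfied

States satisfying entered → EX ¬auth: {q0, q1, q2, q3, q4, q5, q6, q7}.
States satisfying AG (entered → EX ¬auth): {q0, q1, q2, q3, q4, q5, q6, q7}.
Every state reachable from q0 satisfies entered → EX ¬auth.
q0 ∈ Sat(AG (entered → EX ¬auth)).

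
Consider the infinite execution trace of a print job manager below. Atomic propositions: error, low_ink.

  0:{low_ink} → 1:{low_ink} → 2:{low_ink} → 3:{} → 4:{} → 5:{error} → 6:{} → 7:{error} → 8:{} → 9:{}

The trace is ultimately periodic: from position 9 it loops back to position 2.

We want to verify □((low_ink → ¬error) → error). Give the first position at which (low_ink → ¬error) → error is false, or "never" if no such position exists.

0

At position 0 the labels are {low_ink}, so (low_ink → ¬error) → error is false there. This is the first violation.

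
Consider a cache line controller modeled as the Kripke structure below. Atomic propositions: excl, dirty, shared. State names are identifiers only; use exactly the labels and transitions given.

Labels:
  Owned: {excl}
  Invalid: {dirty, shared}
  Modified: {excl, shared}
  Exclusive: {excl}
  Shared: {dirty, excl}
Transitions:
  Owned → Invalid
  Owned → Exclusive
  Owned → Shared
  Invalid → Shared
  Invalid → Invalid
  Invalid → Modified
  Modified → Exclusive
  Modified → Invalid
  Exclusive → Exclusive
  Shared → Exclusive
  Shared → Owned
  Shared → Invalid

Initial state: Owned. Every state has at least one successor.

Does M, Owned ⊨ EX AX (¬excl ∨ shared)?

No

States satisfying AX (¬excl ∨ shared): ∅.
States satisfying EX AX (¬excl ∨ shared): ∅.
No suitable path/successor from Owned witnesses the formula.
Owned ∉ Sat(EX AX (¬excl ∨ shared)).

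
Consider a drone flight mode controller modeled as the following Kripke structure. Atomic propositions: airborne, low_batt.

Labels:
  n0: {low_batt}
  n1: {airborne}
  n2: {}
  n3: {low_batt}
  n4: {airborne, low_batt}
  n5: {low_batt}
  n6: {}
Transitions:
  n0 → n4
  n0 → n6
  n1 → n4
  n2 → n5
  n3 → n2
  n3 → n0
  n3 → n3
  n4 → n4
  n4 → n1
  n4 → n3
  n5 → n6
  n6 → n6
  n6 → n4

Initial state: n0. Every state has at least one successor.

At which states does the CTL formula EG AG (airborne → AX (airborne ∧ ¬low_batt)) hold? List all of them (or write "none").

none

States satisfying AG (airborne → AX (airborne ∧ ¬low_batt)): ∅.
States satisfying EG AG (airborne → AX (airborne ∧ ¬low_batt)): ∅.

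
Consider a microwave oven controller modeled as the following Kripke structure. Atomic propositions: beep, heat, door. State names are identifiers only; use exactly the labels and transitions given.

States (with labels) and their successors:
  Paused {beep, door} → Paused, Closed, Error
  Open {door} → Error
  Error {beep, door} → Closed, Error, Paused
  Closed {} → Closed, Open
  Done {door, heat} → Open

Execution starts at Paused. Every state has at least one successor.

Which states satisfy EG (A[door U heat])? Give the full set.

States satisfying A[door U heat]: {Done}.
States satisfying EG (A[door U heat]): ∅.

none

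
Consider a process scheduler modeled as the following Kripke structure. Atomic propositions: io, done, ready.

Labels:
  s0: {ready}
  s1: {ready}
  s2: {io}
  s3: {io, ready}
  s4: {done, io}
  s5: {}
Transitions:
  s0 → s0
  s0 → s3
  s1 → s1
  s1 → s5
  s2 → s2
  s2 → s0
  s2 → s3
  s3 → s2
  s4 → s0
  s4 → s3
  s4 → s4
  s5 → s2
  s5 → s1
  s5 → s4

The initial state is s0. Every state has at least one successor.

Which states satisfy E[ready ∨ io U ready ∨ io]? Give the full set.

States satisfying ready ∨ io: {s0, s1, s2, s3, s4}.
States satisfying E[ready ∨ io U ready ∨ io]: {s0, s1, s2, s3, s4}.

{s0, s1, s2, s3, s4}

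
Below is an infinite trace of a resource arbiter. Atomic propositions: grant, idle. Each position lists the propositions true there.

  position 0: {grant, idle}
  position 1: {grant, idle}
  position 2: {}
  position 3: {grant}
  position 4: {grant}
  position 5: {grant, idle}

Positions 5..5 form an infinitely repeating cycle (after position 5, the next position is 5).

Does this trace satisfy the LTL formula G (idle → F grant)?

idle → F grant holds at every position 0..5, and those are all positions ever visited, so G (idle → F grant) holds.
Positions where idle holds: 0, 1, 5.
Check F grant at each: 0→ok, 1→ok, 5→ok.

Holds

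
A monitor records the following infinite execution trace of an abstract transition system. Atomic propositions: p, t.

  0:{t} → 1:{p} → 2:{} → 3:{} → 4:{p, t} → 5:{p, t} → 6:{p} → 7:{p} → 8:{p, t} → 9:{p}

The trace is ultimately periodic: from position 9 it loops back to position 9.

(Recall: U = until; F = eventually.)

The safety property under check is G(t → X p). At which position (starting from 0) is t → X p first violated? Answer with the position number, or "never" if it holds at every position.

t → X p holds at every position 0..9, and those are all the positions the trace ever visits, so the invariant G(t → X p) is never violated.

never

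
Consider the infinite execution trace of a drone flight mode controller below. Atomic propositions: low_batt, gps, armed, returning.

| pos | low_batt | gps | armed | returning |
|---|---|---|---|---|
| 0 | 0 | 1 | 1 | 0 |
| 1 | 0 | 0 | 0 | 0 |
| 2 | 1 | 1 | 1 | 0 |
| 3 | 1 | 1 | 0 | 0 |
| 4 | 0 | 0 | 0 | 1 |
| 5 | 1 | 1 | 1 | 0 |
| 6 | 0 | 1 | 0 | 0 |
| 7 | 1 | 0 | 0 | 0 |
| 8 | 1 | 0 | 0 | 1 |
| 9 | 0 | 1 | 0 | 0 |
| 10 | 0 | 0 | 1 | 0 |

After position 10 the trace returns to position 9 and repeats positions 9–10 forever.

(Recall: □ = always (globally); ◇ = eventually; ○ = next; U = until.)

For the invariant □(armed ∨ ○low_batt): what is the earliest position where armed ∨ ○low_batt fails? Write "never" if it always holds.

3

Check armed ∨ ○low_batt at each position in order: 0 ✓, 1 ✓, 2 ✓.
At position 3 the labels are {gps, low_batt} and the next position 4 has {returning}, so armed ∨ ○low_batt is false there. This is the first violation.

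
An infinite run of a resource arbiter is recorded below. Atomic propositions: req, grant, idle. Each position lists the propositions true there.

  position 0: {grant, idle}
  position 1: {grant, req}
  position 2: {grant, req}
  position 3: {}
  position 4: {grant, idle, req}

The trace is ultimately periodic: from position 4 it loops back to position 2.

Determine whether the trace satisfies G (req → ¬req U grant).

req → ¬req U grant holds at every position 0..4, and those are all positions ever visited, so G (req → ¬req U grant) holds.
Positions where req holds: 1, 2, 4.
Check ¬req U grant at each: 1→ok, 2→ok, 4→ok.

Yes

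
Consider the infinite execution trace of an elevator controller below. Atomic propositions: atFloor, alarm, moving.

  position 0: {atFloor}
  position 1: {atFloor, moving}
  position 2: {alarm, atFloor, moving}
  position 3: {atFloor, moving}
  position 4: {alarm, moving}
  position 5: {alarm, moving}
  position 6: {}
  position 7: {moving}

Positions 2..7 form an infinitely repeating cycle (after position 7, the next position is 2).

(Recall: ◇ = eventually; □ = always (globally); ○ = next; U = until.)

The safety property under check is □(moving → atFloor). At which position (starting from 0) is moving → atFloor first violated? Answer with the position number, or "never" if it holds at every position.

Check moving → atFloor at each position in order: 0 ✓, 1 ✓, 2 ✓, 3 ✓.
At position 4 the labels are {alarm, moving}, so moving → atFloor is false there. This is the first violation.

4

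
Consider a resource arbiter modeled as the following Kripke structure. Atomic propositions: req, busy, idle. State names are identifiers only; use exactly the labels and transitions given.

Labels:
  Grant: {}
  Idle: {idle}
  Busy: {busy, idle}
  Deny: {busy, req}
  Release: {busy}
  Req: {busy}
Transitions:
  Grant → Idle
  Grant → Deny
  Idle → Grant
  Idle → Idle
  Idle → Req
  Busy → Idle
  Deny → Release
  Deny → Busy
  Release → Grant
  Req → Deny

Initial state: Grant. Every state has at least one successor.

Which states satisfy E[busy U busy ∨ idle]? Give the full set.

States satisfying busy: {Busy, Deny, Release, Req}.
States satisfying busy ∨ idle: {Idle, Busy, Deny, Release, Req}.
States satisfying E[busy U busy ∨ idle]: {Idle, Busy, Deny, Release, Req}.

{Idle, Busy, Deny, Release, Req}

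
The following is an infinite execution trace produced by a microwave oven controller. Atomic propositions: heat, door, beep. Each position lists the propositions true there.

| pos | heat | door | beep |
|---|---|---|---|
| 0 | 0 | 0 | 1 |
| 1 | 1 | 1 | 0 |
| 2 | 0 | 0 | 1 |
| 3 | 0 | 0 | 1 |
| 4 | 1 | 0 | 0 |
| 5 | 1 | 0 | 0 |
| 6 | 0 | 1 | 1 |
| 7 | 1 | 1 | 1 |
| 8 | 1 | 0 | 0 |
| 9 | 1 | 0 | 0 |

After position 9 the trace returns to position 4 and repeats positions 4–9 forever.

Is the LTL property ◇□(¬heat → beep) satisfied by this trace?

Satisfied

□(¬heat → beep) holds at position 0, which is reachable from 0, so ◇□(¬heat → beep) holds.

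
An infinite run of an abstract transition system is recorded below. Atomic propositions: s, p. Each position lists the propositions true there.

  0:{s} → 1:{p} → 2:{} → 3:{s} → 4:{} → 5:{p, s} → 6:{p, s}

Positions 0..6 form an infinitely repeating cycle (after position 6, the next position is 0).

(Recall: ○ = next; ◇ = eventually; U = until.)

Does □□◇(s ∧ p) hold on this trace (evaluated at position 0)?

□◇(s ∧ p) holds at every position 0..6, and those are all positions ever visited, so □□◇(s ∧ p) holds.

Satisfied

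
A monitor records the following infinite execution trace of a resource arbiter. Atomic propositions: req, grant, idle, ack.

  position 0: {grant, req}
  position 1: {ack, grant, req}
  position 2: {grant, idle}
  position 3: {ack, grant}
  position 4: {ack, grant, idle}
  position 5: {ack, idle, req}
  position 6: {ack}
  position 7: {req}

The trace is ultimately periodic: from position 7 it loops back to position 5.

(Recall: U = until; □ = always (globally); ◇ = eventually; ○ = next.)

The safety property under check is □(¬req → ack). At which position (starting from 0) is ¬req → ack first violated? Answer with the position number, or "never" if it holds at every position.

2

Check ¬req → ack at each position in order: 0 ✓, 1 ✓.
At position 2 the labels are {grant, idle}, so ¬req → ack is false there. This is the first violation.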